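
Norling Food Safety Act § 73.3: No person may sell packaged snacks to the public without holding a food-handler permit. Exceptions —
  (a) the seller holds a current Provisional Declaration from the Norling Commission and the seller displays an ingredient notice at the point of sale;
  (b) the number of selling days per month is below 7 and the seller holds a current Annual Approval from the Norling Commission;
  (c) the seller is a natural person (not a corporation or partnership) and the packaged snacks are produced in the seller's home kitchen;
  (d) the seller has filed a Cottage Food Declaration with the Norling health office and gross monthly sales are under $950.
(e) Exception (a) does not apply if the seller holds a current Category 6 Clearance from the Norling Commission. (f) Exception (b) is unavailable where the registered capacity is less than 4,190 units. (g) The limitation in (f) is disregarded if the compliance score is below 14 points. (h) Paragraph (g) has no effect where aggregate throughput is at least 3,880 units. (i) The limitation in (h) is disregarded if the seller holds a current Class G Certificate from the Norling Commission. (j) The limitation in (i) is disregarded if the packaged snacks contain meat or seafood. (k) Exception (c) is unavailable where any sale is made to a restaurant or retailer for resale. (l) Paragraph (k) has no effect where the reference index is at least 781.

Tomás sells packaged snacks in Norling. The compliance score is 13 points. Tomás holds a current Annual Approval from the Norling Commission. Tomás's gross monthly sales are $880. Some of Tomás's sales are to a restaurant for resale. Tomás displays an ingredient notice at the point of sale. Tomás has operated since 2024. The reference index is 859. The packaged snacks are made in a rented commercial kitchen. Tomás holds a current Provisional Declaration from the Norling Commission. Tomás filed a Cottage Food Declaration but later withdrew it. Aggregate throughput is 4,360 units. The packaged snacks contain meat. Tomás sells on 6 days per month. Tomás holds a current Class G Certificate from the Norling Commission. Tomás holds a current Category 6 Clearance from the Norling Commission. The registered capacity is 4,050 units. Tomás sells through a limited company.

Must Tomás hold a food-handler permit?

Yes — Tomás must hold a food-handler permit.

Exception (a)'s conditions are all satisfied: a current Provisional Declaration is held; an ingredient notice is displayed. But: (e) operates against (a): a current Category 6 Clearance is held. Exception (a) does not apply.
Exception (b): the number of selling days per month is 6, below the 7 limit; a current Annual Approval is held — every condition holds. But: (f) operates against (b): the registered capacity is 4,050 units, less than the 4,190 units limit. (g) is engaged (the compliance score is 13 points, below the 14 points limit), but is set aside by (h): (h) is triggered — aggregate throughput is 4,360 units, meeting the 3,880 units threshold. (i) would limit (h) — a current Class G Certificate is held — but (j) sets (i) aside: (j) is engaged — the packaged snacks contain meat. Exception (b) does not apply.
Exception (c) fails — the seller operates through a limited company.
Exception (d) does not apply: the Cottage Food Declaration was withdrawn.
No exception is made out. Tomás falls within the general rule.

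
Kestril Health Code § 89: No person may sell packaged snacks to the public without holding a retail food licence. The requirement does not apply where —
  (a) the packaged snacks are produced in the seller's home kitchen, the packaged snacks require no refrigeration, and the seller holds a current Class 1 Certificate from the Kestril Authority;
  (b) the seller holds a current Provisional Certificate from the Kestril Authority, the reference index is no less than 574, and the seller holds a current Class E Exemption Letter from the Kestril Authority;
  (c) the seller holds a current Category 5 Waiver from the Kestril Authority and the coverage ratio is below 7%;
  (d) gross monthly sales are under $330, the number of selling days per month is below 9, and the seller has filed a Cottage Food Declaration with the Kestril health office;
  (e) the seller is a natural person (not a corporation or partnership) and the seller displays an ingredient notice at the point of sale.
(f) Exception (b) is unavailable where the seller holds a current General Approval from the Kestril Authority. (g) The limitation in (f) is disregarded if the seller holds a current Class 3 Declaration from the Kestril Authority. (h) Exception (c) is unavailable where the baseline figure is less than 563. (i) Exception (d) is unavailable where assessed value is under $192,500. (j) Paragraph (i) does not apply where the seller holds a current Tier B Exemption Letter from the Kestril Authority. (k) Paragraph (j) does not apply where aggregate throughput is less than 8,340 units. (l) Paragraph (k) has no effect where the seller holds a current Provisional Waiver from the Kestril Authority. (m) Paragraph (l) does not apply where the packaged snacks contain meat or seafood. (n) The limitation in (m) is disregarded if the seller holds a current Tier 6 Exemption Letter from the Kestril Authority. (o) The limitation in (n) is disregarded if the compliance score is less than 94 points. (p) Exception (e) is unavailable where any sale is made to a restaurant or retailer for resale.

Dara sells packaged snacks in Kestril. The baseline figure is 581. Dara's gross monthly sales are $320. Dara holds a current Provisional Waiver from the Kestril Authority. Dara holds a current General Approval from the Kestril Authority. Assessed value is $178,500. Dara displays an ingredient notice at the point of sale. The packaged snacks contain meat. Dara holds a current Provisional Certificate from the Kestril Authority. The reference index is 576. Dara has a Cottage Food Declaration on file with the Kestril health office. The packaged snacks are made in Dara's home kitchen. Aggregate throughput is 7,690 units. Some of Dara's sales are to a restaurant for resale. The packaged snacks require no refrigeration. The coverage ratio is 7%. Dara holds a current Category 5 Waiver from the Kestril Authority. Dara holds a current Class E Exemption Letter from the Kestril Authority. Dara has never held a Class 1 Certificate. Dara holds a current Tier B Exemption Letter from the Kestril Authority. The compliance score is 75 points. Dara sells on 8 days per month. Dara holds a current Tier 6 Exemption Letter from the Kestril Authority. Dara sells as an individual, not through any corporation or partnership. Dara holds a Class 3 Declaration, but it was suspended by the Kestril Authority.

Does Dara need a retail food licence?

Yes — Dara must hold a retail food licence.

Exception (a) does not apply: the Class 1 Certificate is not current.
Exception (b) is satisfied on its face — a current Provisional Certificate is held; the reference index is 576, meeting the 574 threshold; a current Class E Exemption Letter is held. Turning to paragraphs (f)–(g): (f) applies — a current General Approval is held. (g) is not triggered (there is no Class 3 Declaration in force), so (f) stands. Exception (b) does not apply.
Exception (c) fails — the coverage ratio is 7%, not below 7%.
Exception (d)'s conditions are all satisfied: gross monthly sales are $320, under the $330 limit; the number of selling days per month is 8, below the 9 limit; a Cottage Food Declaration is on file. However, paragraphs (i)–(o) must be considered: (i) is engaged — assessed value is $178,500, under the $192,500 limit. (j) would limit (i) — a current Tier B Exemption Letter is held — but (k) sets (j) aside: (k) operates against (j): aggregate throughput is 7,690 units, less than the 8,340 units limit. (l) would limit (k) — a current Provisional Waiver is held — but (m) sets (l) aside: (m) applies — the packaged snacks contain meat. (n) operates (a current Tier 6 Exemption Letter is held), but yields to (o): (o) is engaged — the compliance score is 75 points, less than the 94 points limit. So (d) is unavailable.
All of (e)'s requirements are met (the seller is a natural person; an ingredient notice is displayed). However, paragraph (p) must be considered: (p) is engaged — some sales are to a restaurant for resale. (e) is therefore removed.
No exception applies. The general rule governs.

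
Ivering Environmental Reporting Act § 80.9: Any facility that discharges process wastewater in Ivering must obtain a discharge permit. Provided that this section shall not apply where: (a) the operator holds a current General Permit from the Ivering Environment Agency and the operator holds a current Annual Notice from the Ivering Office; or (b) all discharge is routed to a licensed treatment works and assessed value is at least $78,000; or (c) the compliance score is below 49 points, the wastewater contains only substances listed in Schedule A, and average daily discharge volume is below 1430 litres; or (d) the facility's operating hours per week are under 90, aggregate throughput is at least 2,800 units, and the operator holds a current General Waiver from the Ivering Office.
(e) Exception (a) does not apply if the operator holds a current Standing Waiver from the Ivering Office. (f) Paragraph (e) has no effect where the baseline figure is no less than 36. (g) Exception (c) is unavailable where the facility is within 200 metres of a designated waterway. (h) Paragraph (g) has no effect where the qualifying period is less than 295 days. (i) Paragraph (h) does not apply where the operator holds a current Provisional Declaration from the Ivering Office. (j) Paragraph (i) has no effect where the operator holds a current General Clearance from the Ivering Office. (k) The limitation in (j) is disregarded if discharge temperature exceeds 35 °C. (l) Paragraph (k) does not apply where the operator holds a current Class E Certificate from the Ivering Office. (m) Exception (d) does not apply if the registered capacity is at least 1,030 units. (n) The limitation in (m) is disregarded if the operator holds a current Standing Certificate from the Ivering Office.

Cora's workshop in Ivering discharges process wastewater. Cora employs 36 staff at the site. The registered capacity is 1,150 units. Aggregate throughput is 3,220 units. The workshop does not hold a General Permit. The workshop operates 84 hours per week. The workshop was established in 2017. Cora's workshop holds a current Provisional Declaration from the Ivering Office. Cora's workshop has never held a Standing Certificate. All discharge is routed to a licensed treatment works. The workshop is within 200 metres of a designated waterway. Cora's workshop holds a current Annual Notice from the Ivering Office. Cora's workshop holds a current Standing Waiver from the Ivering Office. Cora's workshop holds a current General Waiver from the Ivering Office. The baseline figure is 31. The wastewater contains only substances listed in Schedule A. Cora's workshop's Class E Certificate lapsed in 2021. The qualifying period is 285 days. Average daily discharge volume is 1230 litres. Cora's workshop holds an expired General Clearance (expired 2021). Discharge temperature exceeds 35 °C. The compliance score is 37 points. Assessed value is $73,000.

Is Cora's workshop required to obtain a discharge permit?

Yes — Cora's workshop must obtain a discharge permit.

Exception (a) requires that the operator holds a current General Permit from the Ivering Environment Agency; but no General Permit is held, so (a) is unavailable.
Exception (b) does not apply: assessed value is $73,000, short of $78,000.
Exception (c) is satisfied on its face — the compliance score is 37 points, below the 49 points limit; the wastewater is Schedule-A-only; average daily discharge volume is 1230 litres, below the 1430 litres limit. Turning to paragraphs (g)–(l): (g) operates against (c): the workshop is within 200 m of a designated waterway. (h) would limit (g) — the qualifying period is 285 days, less than the 295 days limit — but (i) sets (h) aside: (i) operates against (h): a current Provisional Declaration is held. (j), which would lift (i), is not engaged — no current General Clearance is held. Exception (c) does not apply.
Exception (d) is satisfied on its face — the facility's operating hours per week are 84, under the 90 limit; aggregate throughput is 3,220 units, meeting the 2,800 units threshold; a current General Waiver is held. But applying paragraphs (m)–(n): (m) is triggered — the registered capacity is 1,150 units, meeting the 1,030 units threshold. (n) is not triggered (no current Standing Certificate is held), so (m) stands. (d) is therefore removed.
No exception displaces § 80.9.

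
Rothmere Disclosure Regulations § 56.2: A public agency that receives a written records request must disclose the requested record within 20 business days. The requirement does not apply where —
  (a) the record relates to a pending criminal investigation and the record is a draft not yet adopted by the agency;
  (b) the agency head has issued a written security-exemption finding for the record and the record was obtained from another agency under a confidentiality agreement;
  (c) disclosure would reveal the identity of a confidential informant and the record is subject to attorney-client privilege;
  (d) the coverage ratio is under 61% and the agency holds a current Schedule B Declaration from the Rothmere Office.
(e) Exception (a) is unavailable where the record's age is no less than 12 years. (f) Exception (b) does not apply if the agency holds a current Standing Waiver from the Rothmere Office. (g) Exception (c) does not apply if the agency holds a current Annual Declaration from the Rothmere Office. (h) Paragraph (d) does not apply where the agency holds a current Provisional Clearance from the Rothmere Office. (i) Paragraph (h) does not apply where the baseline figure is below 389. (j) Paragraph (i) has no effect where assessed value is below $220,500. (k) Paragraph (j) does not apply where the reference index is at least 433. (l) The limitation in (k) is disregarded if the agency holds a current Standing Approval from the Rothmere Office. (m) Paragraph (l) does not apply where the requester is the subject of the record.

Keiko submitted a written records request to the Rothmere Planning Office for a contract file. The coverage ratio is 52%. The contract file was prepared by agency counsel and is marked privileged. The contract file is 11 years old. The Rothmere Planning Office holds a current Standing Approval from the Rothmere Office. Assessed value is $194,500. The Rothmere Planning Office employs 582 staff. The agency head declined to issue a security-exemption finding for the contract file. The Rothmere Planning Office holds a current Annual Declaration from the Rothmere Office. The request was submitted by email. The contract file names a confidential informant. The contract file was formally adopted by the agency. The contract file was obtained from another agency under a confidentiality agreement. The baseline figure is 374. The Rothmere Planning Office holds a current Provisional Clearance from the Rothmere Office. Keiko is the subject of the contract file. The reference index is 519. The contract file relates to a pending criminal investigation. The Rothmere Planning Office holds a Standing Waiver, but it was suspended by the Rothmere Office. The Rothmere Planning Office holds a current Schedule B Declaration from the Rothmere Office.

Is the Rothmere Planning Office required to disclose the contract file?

No — exception (d) applies; the Rothmere Planning Office is not required to disclose the contract file.

Exception (a) does not apply: the contract file has been formally adopted.
Exception (b) does not apply: the agency head declined to issue a security-exemption finding.
Exception (c): the contract file names a confidential informant; the contract file is privileged — every condition holds. Turning to paragraph (g): (g) operates against (c): a current Annual Declaration is held. Exception (c) does not apply.
Exception (d)'s conditions are all satisfied: the coverage ratio is 52%, under the 61% limit; a current Schedule B Declaration is held. As to paragraphs (h)–(m): (h) is triggered (a current Provisional Clearance is held), but is displaced by (i): (i) operates against (h): the baseline figure is 374, below the 389 limit. (j) operates (assessed value is $194,500, below the $220,500 limit), but yields to (k): (k) applies — the reference index is 519, meeting the 433 threshold. (l) would limit (k) — a current Standing Approval is held — but (m) sets (l) aside: (m) operates against (l): Keiko is the subject of the contract file. Exception (d) stands.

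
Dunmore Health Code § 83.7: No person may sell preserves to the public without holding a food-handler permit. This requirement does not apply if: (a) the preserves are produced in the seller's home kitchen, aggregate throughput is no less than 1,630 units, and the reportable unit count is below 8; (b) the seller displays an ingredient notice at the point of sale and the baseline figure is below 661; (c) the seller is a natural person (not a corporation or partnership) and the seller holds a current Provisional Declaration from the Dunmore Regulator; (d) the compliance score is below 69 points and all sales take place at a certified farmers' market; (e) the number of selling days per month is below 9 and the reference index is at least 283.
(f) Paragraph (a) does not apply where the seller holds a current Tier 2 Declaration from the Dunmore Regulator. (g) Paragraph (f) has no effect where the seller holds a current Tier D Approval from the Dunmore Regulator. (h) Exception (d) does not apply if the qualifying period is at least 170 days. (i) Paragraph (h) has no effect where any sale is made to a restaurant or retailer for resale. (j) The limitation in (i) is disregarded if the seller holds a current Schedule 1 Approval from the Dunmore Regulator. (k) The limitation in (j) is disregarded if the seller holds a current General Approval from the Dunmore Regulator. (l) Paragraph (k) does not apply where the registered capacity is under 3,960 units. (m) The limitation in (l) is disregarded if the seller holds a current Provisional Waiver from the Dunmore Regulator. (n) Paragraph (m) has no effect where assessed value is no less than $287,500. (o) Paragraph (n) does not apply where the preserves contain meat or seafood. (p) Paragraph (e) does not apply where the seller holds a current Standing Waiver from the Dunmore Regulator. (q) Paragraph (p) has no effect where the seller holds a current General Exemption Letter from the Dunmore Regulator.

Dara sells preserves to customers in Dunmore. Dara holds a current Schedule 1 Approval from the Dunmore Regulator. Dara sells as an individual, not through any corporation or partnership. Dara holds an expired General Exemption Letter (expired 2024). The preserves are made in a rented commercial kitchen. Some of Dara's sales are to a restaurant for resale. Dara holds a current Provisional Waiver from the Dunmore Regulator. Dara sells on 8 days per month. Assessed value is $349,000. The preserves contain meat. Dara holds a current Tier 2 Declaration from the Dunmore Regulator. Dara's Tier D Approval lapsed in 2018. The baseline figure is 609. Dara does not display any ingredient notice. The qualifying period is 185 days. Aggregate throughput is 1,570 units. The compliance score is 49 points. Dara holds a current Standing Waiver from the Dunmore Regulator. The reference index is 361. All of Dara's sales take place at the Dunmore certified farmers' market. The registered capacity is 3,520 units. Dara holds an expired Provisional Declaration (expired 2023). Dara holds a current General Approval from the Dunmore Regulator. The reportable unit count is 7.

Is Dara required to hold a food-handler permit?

Exception (a) fails — the preserves are made in a commercial kitchen, not a home kitchen.
Exception (b) fails — no ingredient notice is displayed.
Exception (c) fails — no current Provisional Declaration is held.
All of (d)'s requirements are met (the compliance score is 49 points, below the 69 points limit; all sales are at a certified farmers' market). As to paragraphs (h)–(o): (h) would limit (d) — the qualifying period is 185 days, meeting the 170 days threshold — but (i) sets (h) aside: (i) operates against (h): some sales are to a restaurant for resale. (j) would limit (i) — a current Schedule 1 Approval is held — but (k) sets (j) aside: (k) operates — a current General Approval is held. (l) would limit (k) — the registered capacity is 3,520 units, under the 3,960 units limit — but (m) sets (l) aside: (m) is triggered — a current Provisional Waiver is held. (n) would limit (m) — assessed value is $349,000, meeting the $287,500 threshold — but (o) sets (n) aside: (o) applies — the preserves contain meat. So (d) applies.
Exception (e)'s conditions are all satisfied: the number of selling days per month is 8, below the 9 limit; the reference index is 361, meeting the 283 threshold. Turning to paragraphs (p)–(q): (p) operates against (e): a current Standing Waiver is held. (q) is not engaged (there is no General Exemption Letter in force), so (p) stands. So (e) is unavailable.

No — exception (d) applies; Dara is not required to hold a food-handler permit.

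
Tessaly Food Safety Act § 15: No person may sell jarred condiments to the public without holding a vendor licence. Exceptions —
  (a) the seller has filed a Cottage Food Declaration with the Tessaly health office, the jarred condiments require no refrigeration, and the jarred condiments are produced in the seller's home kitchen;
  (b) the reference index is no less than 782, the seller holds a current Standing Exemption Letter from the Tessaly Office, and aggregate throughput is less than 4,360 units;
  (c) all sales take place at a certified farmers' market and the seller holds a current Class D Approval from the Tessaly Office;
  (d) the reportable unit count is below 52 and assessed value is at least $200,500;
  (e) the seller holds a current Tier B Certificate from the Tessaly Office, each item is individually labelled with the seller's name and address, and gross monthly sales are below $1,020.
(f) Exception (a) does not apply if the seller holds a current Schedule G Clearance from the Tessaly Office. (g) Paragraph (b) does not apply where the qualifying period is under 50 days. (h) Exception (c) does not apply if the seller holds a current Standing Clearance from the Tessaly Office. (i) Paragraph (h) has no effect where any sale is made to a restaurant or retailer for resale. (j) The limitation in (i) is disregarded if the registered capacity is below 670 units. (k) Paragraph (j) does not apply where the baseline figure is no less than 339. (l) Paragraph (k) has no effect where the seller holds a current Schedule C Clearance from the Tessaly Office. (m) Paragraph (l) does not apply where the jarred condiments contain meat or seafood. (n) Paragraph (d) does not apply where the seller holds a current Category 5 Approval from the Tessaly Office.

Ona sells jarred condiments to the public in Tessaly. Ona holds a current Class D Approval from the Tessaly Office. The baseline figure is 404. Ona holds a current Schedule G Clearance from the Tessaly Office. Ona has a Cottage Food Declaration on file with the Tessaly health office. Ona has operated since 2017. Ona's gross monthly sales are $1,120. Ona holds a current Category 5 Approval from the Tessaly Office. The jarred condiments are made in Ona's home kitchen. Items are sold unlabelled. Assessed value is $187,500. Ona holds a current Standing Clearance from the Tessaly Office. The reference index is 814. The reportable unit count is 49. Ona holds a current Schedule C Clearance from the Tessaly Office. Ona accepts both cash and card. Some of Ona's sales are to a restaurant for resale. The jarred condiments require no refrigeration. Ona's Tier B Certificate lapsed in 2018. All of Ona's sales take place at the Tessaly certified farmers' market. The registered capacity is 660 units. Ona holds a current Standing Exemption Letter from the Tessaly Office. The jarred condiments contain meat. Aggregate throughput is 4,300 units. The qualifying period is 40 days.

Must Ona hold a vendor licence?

Exception (a)'s conditions are all satisfied: a Cottage Food Declaration is on file; the jarred condiments are shelf-stable; the jarred condiments are home-kitchen produced. But: (f) is triggered — a current Schedule G Clearance is held. (a) is therefore removed.
All of (b)'s requirements are met (the reference index is 814, meeting the 782 threshold; a current Standing Exemption Letter is held; aggregate throughput is 4,300 units, less than the 4,360 units limit). Turning to paragraph (g): (g) operates against (b): the qualifying period is 40 days, under the 50 days limit. So (b) is unavailable.
All of (c)'s requirements are met (all sales are at a certified farmers' market; a current Class D Approval is held). As to paragraphs (h)–(m): (h) applies (a current Standing Clearance is held), but is itself disapplied by (i): (i) applies — some sales are to a restaurant for resale. (j) would limit (i) — the registered capacity is 660 units, below the 670 units limit — but (k) sets (j) aside: (k) operates — the baseline figure is 404, meeting the 339 threshold. (l) would limit (k) — a current Schedule C Clearance is held — but (m) sets (l) aside: (m) applies — the jarred condiments contain meat. (c) remains available.
Exception (d) does not apply: assessed value is $187,500, short of $200,500.
Exception (e) requires that the seller holds a current Tier B Certificate from the Tessaly Office; but no current Tier B Certificate is held, so (e) is unavailable.

No — exception (c) applies; Ona is not required to hold a vendor licence.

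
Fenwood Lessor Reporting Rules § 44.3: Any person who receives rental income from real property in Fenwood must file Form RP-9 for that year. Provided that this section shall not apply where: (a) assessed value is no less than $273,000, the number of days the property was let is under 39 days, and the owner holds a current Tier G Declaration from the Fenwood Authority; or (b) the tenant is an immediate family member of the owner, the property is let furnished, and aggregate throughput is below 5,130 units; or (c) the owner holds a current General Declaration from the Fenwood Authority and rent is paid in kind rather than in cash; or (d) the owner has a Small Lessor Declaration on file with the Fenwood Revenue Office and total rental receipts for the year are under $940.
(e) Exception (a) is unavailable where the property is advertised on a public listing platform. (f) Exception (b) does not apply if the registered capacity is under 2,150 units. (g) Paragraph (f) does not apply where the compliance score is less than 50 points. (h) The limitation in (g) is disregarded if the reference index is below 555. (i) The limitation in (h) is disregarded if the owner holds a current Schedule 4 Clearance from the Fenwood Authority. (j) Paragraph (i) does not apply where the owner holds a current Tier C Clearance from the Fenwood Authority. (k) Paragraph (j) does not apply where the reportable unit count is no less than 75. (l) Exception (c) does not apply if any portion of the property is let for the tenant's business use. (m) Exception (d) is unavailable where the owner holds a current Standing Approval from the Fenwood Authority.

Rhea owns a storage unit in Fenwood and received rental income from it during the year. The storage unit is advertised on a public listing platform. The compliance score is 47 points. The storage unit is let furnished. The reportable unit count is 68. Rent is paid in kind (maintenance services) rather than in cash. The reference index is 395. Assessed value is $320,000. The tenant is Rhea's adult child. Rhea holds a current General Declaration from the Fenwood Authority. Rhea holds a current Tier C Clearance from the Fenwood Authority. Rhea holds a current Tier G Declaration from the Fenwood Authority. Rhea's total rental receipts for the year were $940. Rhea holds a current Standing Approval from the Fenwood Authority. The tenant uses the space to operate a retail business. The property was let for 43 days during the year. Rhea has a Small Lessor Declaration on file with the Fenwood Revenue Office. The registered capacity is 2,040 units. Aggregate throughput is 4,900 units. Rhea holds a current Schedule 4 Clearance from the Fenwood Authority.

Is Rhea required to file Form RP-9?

Yes — Rhea must file Form RP-9.

Exception (a) requires that the number of days the property was let is under 39 days; but the number of days the property was let is 43 days, not under 39 days, so (a) is unavailable.
Exception (b)'s conditions are all satisfied: the tenant is an immediate family member; the property is let furnished; aggregate throughput is 4,900 units, below the 5,130 units limit. But applying paragraphs (f)–(k): (f) operates against (b): the registered capacity is 2,040 units, under the 2,150 units limit. (g) would limit (f) — the compliance score is 47 points, less than the 50 points limit — but (h) sets (g) aside: (h) operates against (g): the reference index is 395, below the 555 limit. (i) operates (a current Schedule 4 Clearance is held), but is overridden by (j): (j) operates against (i): a current Tier C Clearance is held. (k), which would lift (j), is not engaged — the reportable unit count is 68, short of 75. So (b) is unavailable.
Exception (c) is satisfied on its face — a current General Declaration is held; rent is paid in kind. However, paragraph (l) must be considered: (l) applies — the space is let for business use. So (c) is unavailable.
Exception (d) requires that total rental receipts for the year are under $940; but total rental receipts for the year are $940, not under $940, so (d) is unavailable.
Every exception is unavailable, so the rule governs.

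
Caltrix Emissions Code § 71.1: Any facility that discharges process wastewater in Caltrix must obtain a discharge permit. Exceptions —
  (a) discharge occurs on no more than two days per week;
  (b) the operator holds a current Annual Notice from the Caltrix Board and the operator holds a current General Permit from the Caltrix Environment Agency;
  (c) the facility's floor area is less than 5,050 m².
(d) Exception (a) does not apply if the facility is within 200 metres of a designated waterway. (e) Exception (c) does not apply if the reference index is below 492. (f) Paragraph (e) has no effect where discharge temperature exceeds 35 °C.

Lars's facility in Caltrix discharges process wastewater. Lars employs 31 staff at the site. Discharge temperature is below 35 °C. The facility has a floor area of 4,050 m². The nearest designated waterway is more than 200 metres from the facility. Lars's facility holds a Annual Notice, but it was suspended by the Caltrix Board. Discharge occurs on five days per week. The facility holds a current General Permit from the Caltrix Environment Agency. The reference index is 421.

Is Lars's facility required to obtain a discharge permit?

Exception (a) requires that discharge occurs on no more than two days per week; but discharge occurs on five days per week, so (a) is unavailable.
Exception (b) fails — there is no Annual Notice in force.
All of (c)'s requirements are met (the facility's floor area is 4,050 m², less than the 5,050 m² limit). But: (e) is engaged — the reference index is 421, below the 492 limit. (f), which would lift (e), does not operate here — discharge temperature is below 35 °C. (c) is therefore removed.
None of the exceptions is available; § 71.1 applies in full.

Yes — Lars's facility must obtain a discharge permit.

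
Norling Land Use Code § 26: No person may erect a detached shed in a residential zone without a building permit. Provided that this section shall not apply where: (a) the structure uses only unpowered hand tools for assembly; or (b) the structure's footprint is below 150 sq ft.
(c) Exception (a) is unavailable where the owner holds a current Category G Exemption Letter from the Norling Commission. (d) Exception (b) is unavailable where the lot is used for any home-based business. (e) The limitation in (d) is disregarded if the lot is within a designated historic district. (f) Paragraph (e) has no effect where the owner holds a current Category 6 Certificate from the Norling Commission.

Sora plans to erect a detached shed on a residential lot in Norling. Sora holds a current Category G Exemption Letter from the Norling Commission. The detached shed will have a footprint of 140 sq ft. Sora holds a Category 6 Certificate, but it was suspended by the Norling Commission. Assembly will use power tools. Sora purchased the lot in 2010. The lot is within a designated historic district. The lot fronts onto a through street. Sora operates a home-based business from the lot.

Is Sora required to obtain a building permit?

No — exception (b) applies; Sora does not need a building permit.

Exception (a) does not apply: assembly uses power tools.
All of (b)'s requirements are met (the structure's footprint is 140 sq ft, below the 150 sq ft limit). As to paragraphs (d)–(f): (d) is engaged (a home-based business operates on the lot), but is overridden by (e): (e) operates against (d): the lot is in a historic district. (f) is not engaged (there is no Category 6 Certificate in force), so (e) stands. Exception (b) stands.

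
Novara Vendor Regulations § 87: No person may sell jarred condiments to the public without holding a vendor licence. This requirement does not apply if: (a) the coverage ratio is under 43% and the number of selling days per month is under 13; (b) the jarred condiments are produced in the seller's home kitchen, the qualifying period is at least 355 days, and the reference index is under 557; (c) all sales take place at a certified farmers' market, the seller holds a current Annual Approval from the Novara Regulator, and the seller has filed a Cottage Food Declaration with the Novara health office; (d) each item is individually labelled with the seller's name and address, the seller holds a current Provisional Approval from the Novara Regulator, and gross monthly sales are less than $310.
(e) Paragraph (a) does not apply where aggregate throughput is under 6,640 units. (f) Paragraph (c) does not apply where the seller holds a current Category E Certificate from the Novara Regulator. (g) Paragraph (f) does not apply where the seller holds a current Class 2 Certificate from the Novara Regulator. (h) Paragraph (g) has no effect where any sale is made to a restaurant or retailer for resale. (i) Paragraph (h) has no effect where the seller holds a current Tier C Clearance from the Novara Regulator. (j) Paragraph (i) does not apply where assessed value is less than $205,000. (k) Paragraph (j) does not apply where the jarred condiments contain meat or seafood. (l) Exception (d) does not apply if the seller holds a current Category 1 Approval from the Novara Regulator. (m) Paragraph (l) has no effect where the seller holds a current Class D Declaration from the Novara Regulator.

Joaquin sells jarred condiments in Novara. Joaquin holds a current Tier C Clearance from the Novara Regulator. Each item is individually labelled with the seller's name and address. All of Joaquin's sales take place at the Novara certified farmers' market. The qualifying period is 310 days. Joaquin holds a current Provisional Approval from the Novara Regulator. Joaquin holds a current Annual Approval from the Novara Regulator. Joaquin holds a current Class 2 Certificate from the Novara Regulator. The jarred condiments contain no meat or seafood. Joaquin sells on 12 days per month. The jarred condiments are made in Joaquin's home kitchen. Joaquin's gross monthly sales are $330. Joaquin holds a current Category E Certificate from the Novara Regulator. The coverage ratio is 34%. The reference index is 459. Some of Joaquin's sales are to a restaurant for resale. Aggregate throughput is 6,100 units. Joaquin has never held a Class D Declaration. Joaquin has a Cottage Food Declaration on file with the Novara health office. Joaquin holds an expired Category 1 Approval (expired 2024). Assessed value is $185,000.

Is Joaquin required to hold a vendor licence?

Yes — Joaquin must hold a vendor licence.

All of (a)'s requirements are met (the coverage ratio is 34%, under the 43% limit; the number of selling days per month is 12, under the 13 limit). However, paragraph (e) must be considered: (e) is engaged — aggregate throughput is 6,100 units, under the 6,640 units limit. Exception (a) does not apply.
Exception (b) requires that the qualifying period is at least 355 days; but the qualifying period is 310 days, short of 355 days, so (b) is unavailable.
Exception (c)'s conditions are all satisfied: all sales are at a certified farmers' market; a current Annual Approval is held; a Cottage Food Declaration is on file. But: (f) applies — a current Category E Certificate is held. (g) is engaged (a current Class 2 Certificate is held), but yields to (h): (h) operates against (g): some sales are to a restaurant for resale. (i) operates (a current Tier C Clearance is held), but is itself disapplied by (j): (j) operates against (i): assessed value is $185,000, less than the $205,000 limit. (k), which would lift (j), is not engaged — the jarred condiments contain no meat or seafood. (c) is therefore removed.
Exception (d) does not apply: gross monthly sales are $330, not less than $310.
No exception applies. The general rule governs.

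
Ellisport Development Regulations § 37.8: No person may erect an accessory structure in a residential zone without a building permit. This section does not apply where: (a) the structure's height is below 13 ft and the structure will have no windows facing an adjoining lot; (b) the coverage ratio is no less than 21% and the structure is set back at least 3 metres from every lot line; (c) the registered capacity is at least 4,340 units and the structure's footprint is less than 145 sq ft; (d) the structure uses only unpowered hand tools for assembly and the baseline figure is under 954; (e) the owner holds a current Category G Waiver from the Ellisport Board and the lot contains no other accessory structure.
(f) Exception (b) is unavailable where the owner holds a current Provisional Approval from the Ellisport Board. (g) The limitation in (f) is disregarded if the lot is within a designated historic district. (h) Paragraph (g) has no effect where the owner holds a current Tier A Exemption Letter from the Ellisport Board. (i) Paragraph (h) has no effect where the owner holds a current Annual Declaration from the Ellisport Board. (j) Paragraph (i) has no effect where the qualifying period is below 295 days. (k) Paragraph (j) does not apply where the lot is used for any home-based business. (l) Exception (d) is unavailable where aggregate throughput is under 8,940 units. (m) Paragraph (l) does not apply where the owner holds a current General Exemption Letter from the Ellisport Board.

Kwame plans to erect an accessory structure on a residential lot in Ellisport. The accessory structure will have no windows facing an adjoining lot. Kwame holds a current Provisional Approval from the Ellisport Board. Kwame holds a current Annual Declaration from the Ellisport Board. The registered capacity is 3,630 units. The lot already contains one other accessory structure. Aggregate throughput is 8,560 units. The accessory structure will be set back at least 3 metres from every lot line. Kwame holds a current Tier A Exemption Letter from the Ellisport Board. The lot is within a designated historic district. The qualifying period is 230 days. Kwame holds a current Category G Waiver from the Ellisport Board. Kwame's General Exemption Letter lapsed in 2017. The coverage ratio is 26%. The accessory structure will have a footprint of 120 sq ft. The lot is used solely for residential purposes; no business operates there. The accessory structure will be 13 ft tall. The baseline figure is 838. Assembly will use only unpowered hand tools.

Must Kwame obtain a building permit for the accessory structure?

Exception (a) fails — the structure's height is 13 ft, not below 13 ft.
Exception (b): the coverage ratio is 26%, meeting the 21% threshold; the setback is at least 3 m on every side — every condition holds. However, paragraphs (f)–(k) must be considered: (f) operates against (b): a current Provisional Approval is held. (g) operates (the lot is in a historic district), but is displaced by (h): (h) is triggered — a current Tier A Exemption Letter is held. (i) would limit (h) — a current Annual Declaration is held — but (j) sets (i) aside: (j) operates — the qualifying period is 230 days, below the 295 days limit. (k), which would lift (j), is not triggered — the lot is solely residential. (b) is therefore removed.
Exception (c) requires that the registered capacity is at least 4,340 units; but the registered capacity is 3,630 units, short of 4,340 units, so (c) is unavailable.
Exception (d) is satisfied on its face — assembly uses only hand tools; the baseline figure is 838, under the 954 limit. Turning to paragraphs (l)–(m): (l) operates against (d): aggregate throughput is 8,560 units, under the 8,940 units limit. (m) is inapplicable (no current General Exemption Letter is held), so (l) stands. (d) is therefore removed.
Exception (e) does not apply: the lot already has another accessory structure.
No exception applies. The general rule governs.

Yes — Kwame must obtain a building permit.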